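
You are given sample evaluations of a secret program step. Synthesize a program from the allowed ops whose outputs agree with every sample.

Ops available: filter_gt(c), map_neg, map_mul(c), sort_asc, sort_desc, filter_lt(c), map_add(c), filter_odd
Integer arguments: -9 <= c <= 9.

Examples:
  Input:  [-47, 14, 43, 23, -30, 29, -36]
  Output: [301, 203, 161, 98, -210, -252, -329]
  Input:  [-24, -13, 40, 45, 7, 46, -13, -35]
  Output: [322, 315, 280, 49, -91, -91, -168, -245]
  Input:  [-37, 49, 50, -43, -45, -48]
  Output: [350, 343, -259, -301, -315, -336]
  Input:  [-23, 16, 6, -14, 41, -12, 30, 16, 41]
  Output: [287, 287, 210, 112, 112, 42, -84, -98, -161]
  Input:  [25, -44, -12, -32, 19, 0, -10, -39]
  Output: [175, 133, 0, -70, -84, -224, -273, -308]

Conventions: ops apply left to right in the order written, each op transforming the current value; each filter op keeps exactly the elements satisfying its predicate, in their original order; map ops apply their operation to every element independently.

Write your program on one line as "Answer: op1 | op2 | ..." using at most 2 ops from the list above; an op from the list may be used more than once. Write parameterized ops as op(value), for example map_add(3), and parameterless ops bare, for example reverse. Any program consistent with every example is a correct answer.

map_mul(7) | sort_desc

Check, running the answer program on each example:
  [-47, 14, 43, 23, -30, 29, -36] -> [-329, 98, 301, 161, -210, 203, -252] -> [301, 203, 161, 98, -210, -252, -329]
  [-24, -13, 40, 45, 7, 46, -13, -35] -> [-168, -91, 280, 315, 49, 322, -91, -245] -> [322, 315, 280, 49, -91, -91, -168, -245]
  [-37, 49, 50, -43, -45, -48] -> [-259, 343, 350, -301, -315, -336] -> [350, 343, -259, -301, -315, -336]
  [-23, 16, 6, -14, 41, -12, 30, 16, 41] -> [-161, 112, 42, -98, 287, -84, 210, 112, 287] -> [287, 287, 210, 112, 112, 42, -84, -98, -161]
  [25, -44, -12, -32, 19, 0, -10, -39] -> [175, -308, -84, -224, 133, 0, -70, -273] -> [175, 133, 0, -70, -84, -224, -273, -308]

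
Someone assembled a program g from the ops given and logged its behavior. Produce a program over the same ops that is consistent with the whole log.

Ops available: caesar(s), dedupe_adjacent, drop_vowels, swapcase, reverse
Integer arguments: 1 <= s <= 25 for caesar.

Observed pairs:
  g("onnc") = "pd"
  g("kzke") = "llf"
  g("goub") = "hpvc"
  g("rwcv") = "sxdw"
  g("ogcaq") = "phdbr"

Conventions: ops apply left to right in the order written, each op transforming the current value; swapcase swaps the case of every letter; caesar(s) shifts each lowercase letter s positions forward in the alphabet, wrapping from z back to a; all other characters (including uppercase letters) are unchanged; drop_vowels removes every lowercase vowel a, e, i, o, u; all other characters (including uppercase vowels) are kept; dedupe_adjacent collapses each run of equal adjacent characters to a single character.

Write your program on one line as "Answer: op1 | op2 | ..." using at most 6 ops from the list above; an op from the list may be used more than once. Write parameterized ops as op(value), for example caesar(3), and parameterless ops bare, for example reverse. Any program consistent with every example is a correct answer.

reverse | caesar(13) | reverse | dedupe_adjacent | caesar(14) | drop_vowels

Check, running the answer program on each example:
  "onnc" -> "cnno" -> "paab" -> "baap" -> "bap" -> "pod" -> "pd"
  "kzke" -> "ekzk" -> "rxmx" -> "xmxr" -> "xmxr" -> "lalf" -> "llf"
  "goub" -> "buog" -> "ohbt" -> "tbho" -> "tbho" -> "hpvc" -> "hpvc"
  "rwcv" -> "vcwr" -> "ipje" -> "ejpi" -> "ejpi" -> "sxdw" -> "sxdw"
  "ogcaq" -> "qacgo" -> "dnptb" -> "btpnd" -> "btpnd" -> "phdbr" -> "phdbr"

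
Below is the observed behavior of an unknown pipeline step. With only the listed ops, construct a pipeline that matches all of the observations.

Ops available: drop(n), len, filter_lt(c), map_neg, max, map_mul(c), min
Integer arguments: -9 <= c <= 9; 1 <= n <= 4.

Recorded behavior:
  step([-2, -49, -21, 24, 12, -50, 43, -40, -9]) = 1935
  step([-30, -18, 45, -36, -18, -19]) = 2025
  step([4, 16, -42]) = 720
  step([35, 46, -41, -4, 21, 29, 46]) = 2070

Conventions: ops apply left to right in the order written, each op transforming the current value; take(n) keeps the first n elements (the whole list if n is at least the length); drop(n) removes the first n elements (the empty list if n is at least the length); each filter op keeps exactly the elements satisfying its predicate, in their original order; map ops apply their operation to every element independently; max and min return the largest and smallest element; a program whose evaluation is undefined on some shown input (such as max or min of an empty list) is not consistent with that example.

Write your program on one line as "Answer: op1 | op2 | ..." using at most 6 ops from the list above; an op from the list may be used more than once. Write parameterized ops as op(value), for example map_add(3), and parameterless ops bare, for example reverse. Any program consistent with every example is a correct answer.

map_mul(5) | map_neg | map_mul(3) | filter_lt(8) | map_mul(-3) | max

Check, running the answer program on each example:
  [-2, -49, -21, 24, 12, -50, 43, -40, -9] -> [-10, -245, -105, 120, 60, -250, 215, -200, -45] -> [10, 245, 105, -120, -60, 250, -215, 200, 45] -> [30, 735, 315, -360, -180, 750, -645, 600, 135] -> [-360, -180, -645] -> [1080, 540, 1935] -> 1935
  [-30, -18, 45, -36, -18, -19] -> [-150, -90, 225, -180, -90, -95] -> [150, 90, -225, 180, 90, 95] -> [450, 270, -675, 540, 270, 285] -> [-675] -> [2025] -> 2025
  [4, 16, -42] -> [20, 80, -210] -> [-20, -80, 210] -> [-60, -240, 630] -> [-60, -240] -> [180, 720] -> 720
  [35, 46, -41, -4, 21, 29, 46] -> [175, 230, -205, -20, 105, 145, 230] -> [-175, -230, 205, 20, -105, -145, -230] -> [-525, -690, 615, 60, -315, -435, -690] -> [-525, -690, -315, -435, -690] -> [1575, 2070, 945, 1305, 2070] -> 2070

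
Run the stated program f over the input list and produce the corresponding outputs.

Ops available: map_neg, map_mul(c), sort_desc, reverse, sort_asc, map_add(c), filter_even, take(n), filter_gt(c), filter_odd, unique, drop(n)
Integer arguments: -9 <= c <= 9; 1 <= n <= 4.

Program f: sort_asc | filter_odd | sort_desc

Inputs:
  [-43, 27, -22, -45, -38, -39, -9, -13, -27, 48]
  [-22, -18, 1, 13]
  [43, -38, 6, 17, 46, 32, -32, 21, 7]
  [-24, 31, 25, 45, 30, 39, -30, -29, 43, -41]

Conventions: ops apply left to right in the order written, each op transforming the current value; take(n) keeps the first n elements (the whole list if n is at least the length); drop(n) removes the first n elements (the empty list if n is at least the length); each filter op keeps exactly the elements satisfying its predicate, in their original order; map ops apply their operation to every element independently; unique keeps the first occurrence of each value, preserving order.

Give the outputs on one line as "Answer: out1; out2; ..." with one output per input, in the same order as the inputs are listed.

[27, -9, -13, -27, -39, -43, -45]; [13, 1]; [43, 21, 17, 7]; [45, 43, 39, 31, 25, -29, -41]

Execution, op by op:
  [-43, 27, -22, -45, -38, -39, -9, -13, -27, 48] -> [-45, -43, -39, -38, -27, -22, -13, -9, 27, 48] -> [-45, -43, -39, -27, -13, -9, 27] -> [27, -9, -13, -27, -39, -43, -45]
  [-22, -18, 1, 13] -> [-22, -18, 1, 13] -> [1, 13] -> [13, 1]
  [43, -38, 6, 17, 46, 32, -32, 21, 7] -> [-38, -32, 6, 7, 17, 21, 32, 43, 46] -> [7, 17, 21, 43] -> [43, 21, 17, 7]
  [-24, 31, 25, 45, 30, 39, -30, -29, 43, -41] -> [-41, -30, -29, -24, 25, 30, 31, 39, 43, 45] -> [-41, -29, 25, 31, 39, 43, 45] -> [45, 43, 39, 31, 25, -29, -41]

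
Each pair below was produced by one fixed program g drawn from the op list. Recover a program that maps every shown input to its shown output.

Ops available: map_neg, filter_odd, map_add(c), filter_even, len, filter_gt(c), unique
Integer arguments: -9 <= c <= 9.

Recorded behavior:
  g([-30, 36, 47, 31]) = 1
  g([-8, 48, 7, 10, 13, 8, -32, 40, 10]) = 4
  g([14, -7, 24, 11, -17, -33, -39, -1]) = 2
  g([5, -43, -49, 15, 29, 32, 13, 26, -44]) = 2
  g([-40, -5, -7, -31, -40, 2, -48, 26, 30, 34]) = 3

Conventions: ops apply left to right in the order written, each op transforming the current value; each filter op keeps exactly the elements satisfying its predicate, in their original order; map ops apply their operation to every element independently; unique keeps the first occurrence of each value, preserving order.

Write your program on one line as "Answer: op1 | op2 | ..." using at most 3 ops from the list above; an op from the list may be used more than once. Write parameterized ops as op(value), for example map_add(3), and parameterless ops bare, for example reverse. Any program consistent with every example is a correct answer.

filter_gt(9) | filter_even | len

Check, running the answer program on each example:
  [-30, 36, 47, 31] -> [36, 47, 31] -> [36] -> 1
  [-8, 48, 7, 10, 13, 8, -32, 40, 10] -> [48, 10, 13, 40, 10] -> [48, 10, 40, 10] -> 4
  [14, -7, 24, 11, -17, -33, -39, -1] -> [14, 24, 11] -> [14, 24] -> 2
  [5, -43, -49, 15, 29, 32, 13, 26, -44] -> [15, 29, 32, 13, 26] -> [32, 26] -> 2
  [-40, -5, -7, -31, -40, 2, -48, 26, 30, 34] -> [26, 30, 34] -> [26, 30, 34] -> 3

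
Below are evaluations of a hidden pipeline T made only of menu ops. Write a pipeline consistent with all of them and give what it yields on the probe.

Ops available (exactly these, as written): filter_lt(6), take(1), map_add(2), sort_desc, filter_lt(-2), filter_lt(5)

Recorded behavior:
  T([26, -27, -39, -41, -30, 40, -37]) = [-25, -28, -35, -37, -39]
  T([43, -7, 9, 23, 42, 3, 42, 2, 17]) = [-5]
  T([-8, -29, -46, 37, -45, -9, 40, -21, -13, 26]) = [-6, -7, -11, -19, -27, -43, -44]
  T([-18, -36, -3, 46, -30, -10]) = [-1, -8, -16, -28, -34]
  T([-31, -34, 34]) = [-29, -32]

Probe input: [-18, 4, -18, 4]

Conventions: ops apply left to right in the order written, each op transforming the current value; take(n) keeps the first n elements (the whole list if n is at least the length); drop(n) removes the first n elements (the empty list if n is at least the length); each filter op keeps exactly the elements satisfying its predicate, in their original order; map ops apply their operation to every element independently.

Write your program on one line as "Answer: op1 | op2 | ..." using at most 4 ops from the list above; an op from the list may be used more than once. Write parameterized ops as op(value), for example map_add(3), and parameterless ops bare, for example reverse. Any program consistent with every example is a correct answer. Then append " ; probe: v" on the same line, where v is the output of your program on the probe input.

filter_lt(-2) | map_add(2) | sort_desc ; probe: [-16, -16]

Check, running the answer program on each example:
  [26, -27, -39, -41, -30, 40, -37] -> [-27, -39, -41, -30, -37] -> [-25, -37, -39, -28, -35] -> [-25, -28, -35, -37, -39]
  [43, -7, 9, 23, 42, 3, 42, 2, 17] -> [-7] -> [-5] -> [-5]
  [-8, -29, -46, 37, -45, -9, 40, -21, -13, 26] -> [-8, -29, -46, -45, -9, -21, -13] -> [-6, -27, -44, -43, -7, -19, -11] -> [-6, -7, -11, -19, -27, -43, -44]
  [-18, -36, -3, 46, -30, -10] -> [-18, -36, -3, -30, -10] -> [-16, -34, -1, -28, -8] -> [-1, -8, -16, -28, -34]
  [-31, -34, 34] -> [-31, -34] -> [-29, -32] -> [-29, -32]
  probe: [-18, 4, -18, 4] -> [-18, -18] -> [-16, -16] -> [-16, -16]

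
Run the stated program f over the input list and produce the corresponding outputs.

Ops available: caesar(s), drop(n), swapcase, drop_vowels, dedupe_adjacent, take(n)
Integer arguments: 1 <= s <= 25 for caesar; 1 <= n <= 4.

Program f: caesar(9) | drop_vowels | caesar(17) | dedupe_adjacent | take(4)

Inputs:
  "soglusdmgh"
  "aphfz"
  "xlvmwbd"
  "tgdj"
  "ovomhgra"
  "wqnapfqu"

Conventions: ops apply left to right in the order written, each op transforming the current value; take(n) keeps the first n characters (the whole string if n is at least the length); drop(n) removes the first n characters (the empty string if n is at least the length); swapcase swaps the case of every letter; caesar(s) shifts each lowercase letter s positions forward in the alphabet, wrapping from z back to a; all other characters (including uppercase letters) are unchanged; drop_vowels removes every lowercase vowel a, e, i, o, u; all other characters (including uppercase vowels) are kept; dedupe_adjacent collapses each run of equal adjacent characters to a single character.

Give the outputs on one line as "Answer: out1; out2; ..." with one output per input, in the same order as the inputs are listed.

"sogu"; "aph"; "xmwb"; "tgdj"; "omhg"; "wqna"

Execution, op by op:
  "soglusdmgh" -> "bxpudbmvpq" -> "bxpdbmvpq" -> "sogusdmgh" -> "sogusdmgh" -> "sogu"
  "aphfz" -> "jyqoi" -> "jyq" -> "aph" -> "aph" -> "aph"
  "xlvmwbd" -> "guevfkm" -> "gvfkm" -> "xmwbd" -> "xmwbd" -> "xmwb"
  "tgdj" -> "cpms" -> "cpms" -> "tgdj" -> "tgdj" -> "tgdj"
  "ovomhgra" -> "xexvqpaj" -> "xxvqpj" -> "oomhga" -> "omhga" -> "omhg"
  "wqnapfqu" -> "fzwjyozd" -> "fzwjyzd" -> "wqnapqu" -> "wqnapqu" -> "wqna"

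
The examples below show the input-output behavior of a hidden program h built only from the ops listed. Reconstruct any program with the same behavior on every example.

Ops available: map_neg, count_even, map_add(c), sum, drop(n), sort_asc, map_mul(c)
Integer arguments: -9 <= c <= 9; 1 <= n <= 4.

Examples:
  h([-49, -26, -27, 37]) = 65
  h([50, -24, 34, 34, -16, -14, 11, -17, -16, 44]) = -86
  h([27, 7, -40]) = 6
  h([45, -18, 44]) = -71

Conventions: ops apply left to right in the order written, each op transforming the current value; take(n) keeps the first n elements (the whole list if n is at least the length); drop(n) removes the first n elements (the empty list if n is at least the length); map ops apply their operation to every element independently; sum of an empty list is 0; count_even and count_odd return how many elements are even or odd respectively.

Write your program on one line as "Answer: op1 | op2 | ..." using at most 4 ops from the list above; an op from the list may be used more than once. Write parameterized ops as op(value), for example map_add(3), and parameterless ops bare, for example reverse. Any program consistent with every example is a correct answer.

map_neg | sort_asc | sum

Check, running the answer program on each example:
  [-49, -26, -27, 37] -> [49, 26, 27, -37] -> [-37, 26, 27, 49] -> 65
  [50, -24, 34, 34, -16, -14, 11, -17, -16, 44] -> [-50, 24, -34, -34, 16, 14, -11, 17, 16, -44] -> [-50, -44, -34, -34, -11, 14, 16, 16, 17, 24] -> -86
  [27, 7, -40] -> [-27, -7, 40] -> [-27, -7, 40] -> 6
  [45, -18, 44] -> [-45, 18, -44] -> [-45, -44, 18] -> -71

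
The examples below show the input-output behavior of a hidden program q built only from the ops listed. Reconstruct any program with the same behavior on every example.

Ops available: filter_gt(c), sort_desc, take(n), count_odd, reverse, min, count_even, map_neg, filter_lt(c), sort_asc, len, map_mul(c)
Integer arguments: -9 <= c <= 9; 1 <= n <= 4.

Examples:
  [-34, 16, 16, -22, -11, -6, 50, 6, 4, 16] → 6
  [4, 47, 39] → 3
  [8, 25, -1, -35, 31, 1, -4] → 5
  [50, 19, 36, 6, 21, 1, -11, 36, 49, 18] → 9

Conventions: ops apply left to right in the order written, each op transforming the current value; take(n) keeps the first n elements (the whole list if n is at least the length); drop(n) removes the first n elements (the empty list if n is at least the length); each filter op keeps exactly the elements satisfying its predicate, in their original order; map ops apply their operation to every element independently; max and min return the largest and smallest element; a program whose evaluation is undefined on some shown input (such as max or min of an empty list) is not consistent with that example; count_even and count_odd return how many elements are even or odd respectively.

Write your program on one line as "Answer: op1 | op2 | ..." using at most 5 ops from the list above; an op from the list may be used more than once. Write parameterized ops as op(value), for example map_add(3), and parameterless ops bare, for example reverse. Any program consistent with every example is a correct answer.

map_mul(6) | filter_gt(-8) | sort_asc | len

Check, running the answer program on each example:
  [-34, 16, 16, -22, -11, -6, 50, 6, 4, 16] -> [-204, 96, 96, -132, -66, -36, 300, 36, 24, 96] -> [96, 96, 300, 36, 24, 96] -> [24, 36, 96, 96, 96, 300] -> 6
  [4, 47, 39] -> [24, 282, 234] -> [24, 282, 234] -> [24, 234, 282] -> 3
  [8, 25, -1, -35, 31, 1, -4] -> [48, 150, -6, -210, 186, 6, -24] -> [48, 150, -6, 186, 6] -> [-6, 6, 48, 150, 186] -> 5
  [50, 19, 36, 6, 21, 1, -11, 36, 49, 18] -> [300, 114, 216, 36, 126, 6, -66, 216, 294, 108] -> [300, 114, 216, 36, 126, 6, 216, 294, 108] -> [6, 36, 108, 114, 126, 216, 216, 294, 300] -> 9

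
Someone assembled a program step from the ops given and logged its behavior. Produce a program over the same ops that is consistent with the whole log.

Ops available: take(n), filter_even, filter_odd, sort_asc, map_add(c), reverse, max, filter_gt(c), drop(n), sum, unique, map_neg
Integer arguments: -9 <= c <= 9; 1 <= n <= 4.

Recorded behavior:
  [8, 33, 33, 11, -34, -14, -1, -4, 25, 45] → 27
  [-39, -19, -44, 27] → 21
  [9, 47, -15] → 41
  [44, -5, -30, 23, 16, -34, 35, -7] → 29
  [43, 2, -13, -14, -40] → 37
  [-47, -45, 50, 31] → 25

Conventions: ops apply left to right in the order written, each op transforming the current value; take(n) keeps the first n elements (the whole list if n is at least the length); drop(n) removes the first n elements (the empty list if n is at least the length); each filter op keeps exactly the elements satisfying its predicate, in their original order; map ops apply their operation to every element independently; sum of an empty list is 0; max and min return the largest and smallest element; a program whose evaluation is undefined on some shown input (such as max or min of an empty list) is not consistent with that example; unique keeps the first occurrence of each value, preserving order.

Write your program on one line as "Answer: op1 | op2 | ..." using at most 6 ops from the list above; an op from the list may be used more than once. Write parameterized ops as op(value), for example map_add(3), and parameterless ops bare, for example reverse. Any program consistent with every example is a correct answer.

map_add(-8) | filter_odd | take(4) | sort_asc | map_add(2) | max

Check, running the answer program on each example:
  [8, 33, 33, 11, -34, -14, -1, -4, 25, 45] -> [0, 25, 25, 3, -42, -22, -9, -12, 17, 37] -> [25, 25, 3, -9, 17, 37] -> [25, 25, 3, -9] -> [-9, 3, 25, 25] -> [-7, 5, 27, 27] -> 27
  [-39, -19, -44, 27] -> [-47, -27, -52, 19] -> [-47, -27, 19] -> [-47, -27, 19] -> [-47, -27, 19] -> [-45, -25, 21] -> 21
  [9, 47, -15] -> [1, 39, -23] -> [1, 39, -23] -> [1, 39, -23] -> [-23, 1, 39] -> [-21, 3, 41] -> 41
  [44, -5, -30, 23, 16, -34, 35, -7] -> [36, -13, -38, 15, 8, -42, 27, -15] -> [-13, 15, 27, -15] -> [-13, 15, 27, -15] -> [-15, -13, 15, 27] -> [-13, -11, 17, 29] -> 29
  [43, 2, -13, -14, -40] -> [35, -6, -21, -22, -48] -> [35, -21] -> [35, -21] -> [-21, 35] -> [-19, 37] -> 37
  [-47, -45, 50, 31] -> [-55, -53, 42, 23] -> [-55, -53, 23] -> [-55, -53, 23] -> [-55, -53, 23] -> [-53, -51, 25] -> 25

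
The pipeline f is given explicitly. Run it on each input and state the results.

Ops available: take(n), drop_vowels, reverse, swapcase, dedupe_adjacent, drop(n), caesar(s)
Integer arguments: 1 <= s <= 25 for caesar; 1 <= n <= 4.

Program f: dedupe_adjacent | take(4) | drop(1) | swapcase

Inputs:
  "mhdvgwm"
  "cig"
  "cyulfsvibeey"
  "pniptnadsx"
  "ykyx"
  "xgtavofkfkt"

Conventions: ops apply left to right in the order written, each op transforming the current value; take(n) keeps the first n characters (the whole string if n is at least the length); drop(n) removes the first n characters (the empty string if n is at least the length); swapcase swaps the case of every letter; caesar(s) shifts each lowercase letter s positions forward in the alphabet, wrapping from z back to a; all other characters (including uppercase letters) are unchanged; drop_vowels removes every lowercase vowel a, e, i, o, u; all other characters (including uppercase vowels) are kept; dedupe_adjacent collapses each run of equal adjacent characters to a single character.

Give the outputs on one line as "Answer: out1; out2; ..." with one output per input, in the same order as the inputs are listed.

Execution, op by op:
  "mhdvgwm" -> "mhdvgwm" -> "mhdv" -> "hdv" -> "HDV"
  "cig" -> "cig" -> "cig" -> "ig" -> "IG"
  "cyulfsvibeey" -> "cyulfsvibey" -> "cyul" -> "yul" -> "YUL"
  "pniptnadsx" -> "pniptnadsx" -> "pnip" -> "nip" -> "NIP"
  "ykyx" -> "ykyx" -> "ykyx" -> "kyx" -> "KYX"
  "xgtavofkfkt" -> "xgtavofkfkt" -> "xgta" -> "gta" -> "GTA"

"HDV"; "IG"; "YUL"; "NIP"; "KYX"; "GTA"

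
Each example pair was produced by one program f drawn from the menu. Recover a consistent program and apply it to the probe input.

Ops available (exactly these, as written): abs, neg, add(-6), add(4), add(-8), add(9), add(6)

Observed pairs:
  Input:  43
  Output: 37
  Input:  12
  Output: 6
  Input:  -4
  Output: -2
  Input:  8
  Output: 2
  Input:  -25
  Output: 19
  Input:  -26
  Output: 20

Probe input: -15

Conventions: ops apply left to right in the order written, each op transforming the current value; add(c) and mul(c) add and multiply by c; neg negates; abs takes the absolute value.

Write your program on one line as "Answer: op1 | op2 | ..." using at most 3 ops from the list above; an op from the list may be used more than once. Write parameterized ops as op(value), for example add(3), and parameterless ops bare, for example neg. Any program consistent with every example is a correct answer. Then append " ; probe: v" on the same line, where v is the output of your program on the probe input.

neg | abs | add(-6) ; probe: 9

Check, running the answer program on each example:
  43 -> -43 -> 43 -> 37
  12 -> -12 -> 12 -> 6
  -4 -> 4 -> 4 -> -2
  8 -> -8 -> 8 -> 2
  -25 -> 25 -> 25 -> 19
  -26 -> 26 -> 26 -> 20
  probe: -15 -> 15 -> 15 -> 9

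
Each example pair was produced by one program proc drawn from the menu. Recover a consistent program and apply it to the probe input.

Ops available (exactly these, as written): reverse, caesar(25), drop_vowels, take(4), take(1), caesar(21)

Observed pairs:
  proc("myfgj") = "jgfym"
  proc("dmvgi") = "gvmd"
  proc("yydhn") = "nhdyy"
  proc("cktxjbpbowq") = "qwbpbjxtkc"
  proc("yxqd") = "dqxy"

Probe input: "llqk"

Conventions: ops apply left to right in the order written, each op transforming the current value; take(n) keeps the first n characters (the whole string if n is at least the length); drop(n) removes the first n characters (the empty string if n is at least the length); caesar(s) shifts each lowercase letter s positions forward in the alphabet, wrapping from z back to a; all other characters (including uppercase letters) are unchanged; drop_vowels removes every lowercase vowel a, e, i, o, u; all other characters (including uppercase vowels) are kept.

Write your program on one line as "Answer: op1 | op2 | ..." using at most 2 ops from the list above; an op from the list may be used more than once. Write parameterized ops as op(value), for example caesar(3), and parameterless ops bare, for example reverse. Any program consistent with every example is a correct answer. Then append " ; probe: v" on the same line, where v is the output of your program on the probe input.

drop_vowels | reverse ; probe: "kqll"

Check, running the answer program on each example:
  "myfgj" -> "myfgj" -> "jgfym"
  "dmvgi" -> "dmvg" -> "gvmd"
  "yydhn" -> "yydhn" -> "nhdyy"
  "cktxjbpbowq" -> "cktxjbpbwq" -> "qwbpbjxtkc"
  "yxqd" -> "yxqd" -> "dqxy"
  probe: "llqk" -> "llqk" -> "kqll"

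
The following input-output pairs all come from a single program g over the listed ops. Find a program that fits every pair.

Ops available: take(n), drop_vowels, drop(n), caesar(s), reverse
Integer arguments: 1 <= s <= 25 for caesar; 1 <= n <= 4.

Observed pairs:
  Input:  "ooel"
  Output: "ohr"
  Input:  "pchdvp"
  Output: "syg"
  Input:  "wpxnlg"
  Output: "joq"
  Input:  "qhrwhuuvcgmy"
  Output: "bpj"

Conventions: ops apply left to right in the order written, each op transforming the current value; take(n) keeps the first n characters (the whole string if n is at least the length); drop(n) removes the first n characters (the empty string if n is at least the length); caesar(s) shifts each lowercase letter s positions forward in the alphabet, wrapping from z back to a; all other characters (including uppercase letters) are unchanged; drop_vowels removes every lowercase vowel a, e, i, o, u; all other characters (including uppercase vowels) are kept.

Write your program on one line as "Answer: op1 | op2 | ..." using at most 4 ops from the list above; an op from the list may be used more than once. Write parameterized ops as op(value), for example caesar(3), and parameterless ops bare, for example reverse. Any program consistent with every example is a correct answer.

reverse | caesar(3) | take(3)

Check, running the answer program on each example:
  "ooel" -> "leoo" -> "ohrr" -> "ohr"
  "pchdvp" -> "pvdhcp" -> "sygkfs" -> "syg"
  "wpxnlg" -> "glnxpw" -> "joqasz" -> "joq"
  "qhrwhuuvcgmy" -> "ymgcvuuhwrhq" -> "bpjfyxxkzukt" -> "bpj"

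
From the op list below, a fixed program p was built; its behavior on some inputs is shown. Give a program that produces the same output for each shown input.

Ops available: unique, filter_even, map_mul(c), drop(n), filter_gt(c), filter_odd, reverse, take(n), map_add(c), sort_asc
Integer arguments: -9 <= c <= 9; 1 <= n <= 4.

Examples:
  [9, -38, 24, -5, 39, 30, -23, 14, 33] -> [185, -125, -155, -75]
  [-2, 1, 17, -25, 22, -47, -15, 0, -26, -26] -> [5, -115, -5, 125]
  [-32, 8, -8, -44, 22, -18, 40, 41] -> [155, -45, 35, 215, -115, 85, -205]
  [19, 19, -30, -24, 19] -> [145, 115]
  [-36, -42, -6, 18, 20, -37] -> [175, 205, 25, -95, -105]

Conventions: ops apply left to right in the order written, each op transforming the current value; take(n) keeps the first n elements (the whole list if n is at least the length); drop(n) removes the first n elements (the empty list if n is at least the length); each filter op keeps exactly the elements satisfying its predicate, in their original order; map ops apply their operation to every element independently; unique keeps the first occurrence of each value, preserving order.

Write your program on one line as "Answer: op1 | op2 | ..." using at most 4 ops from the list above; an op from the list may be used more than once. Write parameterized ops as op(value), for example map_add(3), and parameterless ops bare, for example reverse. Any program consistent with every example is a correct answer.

map_add(1) | unique | map_mul(-5) | filter_odd

Check, running the answer program on each example:
  [9, -38, 24, -5, 39, 30, -23, 14, 33] -> [10, -37, 25, -4, 40, 31, -22, 15, 34] -> [10, -37, 25, -4, 40, 31, -22, 15, 34] -> [-50, 185, -125, 20, -200, -155, 110, -75, -170] -> [185, -125, -155, -75]
  [-2, 1, 17, -25, 22, -47, -15, 0, -26, -26] -> [-1, 2, 18, -24, 23, -46, -14, 1, -25, -25] -> [-1, 2, 18, -24, 23, -46, -14, 1, -25] -> [5, -10, -90, 120, -115, 230, 70, -5, 125] -> [5, -115, -5, 125]
  [-32, 8, -8, -44, 22, -18, 40, 41] -> [-31, 9, -7, -43, 23, -17, 41, 42] -> [-31, 9, -7, -43, 23, -17, 41, 42] -> [155, -45, 35, 215, -115, 85, -205, -210] -> [155, -45, 35, 215, -115, 85, -205]
  [19, 19, -30, -24, 19] -> [20, 20, -29, -23, 20] -> [20, -29, -23] -> [-100, 145, 115] -> [145, 115]
  [-36, -42, -6, 18, 20, -37] -> [-35, -41, -5, 19, 21, -36] -> [-35, -41, -5, 19, 21, -36] -> [175, 205, 25, -95, -105, 180] -> [175, 205, 25, -95, -105]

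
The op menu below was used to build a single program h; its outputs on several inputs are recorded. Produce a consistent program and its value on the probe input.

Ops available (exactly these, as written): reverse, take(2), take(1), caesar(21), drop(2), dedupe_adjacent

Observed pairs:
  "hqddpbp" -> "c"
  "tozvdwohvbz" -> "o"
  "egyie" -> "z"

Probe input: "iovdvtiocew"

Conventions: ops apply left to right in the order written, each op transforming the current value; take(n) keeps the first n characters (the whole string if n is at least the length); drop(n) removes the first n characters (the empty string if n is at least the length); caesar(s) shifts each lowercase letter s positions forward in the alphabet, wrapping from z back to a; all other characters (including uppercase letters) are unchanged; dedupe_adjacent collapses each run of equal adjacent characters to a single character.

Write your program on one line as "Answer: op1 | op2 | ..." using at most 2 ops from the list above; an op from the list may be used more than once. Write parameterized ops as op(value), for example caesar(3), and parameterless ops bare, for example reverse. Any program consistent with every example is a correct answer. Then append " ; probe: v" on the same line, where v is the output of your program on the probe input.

take(1) | caesar(21) ; probe: "d"

Check, running the answer program on each example:
  "hqddpbp" -> "h" -> "c"
  "tozvdwohvbz" -> "t" -> "o"
  "egyie" -> "e" -> "z"
  probe: "iovdvtiocew" -> "i" -> "d"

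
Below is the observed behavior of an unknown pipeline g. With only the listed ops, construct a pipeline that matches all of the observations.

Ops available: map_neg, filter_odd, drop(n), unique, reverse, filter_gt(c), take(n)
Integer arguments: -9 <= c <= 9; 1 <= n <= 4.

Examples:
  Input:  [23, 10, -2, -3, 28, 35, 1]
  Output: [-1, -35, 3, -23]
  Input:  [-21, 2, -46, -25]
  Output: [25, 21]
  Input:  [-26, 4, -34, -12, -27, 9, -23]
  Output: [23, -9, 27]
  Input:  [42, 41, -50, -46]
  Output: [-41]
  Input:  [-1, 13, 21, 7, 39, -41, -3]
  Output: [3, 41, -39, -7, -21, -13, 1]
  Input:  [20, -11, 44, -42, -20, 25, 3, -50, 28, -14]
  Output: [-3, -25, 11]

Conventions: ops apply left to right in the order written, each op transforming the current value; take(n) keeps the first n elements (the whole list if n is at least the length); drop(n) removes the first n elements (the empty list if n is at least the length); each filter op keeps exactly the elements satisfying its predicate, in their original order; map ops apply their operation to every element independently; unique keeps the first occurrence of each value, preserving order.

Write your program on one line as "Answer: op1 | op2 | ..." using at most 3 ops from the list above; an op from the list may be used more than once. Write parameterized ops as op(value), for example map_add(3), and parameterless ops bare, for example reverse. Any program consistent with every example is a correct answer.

reverse | filter_odd | map_neg

Check, running the answer program on each example:
  [23, 10, -2, -3, 28, 35, 1] -> [1, 35, 28, -3, -2, 10, 23] -> [1, 35, -3, 23] -> [-1, -35, 3, -23]
  [-21, 2, -46, -25] -> [-25, -46, 2, -21] -> [-25, -21] -> [25, 21]
  [-26, 4, -34, -12, -27, 9, -23] -> [-23, 9, -27, -12, -34, 4, -26] -> [-23, 9, -27] -> [23, -9, 27]
  [42, 41, -50, -46] -> [-46, -50, 41, 42] -> [41] -> [-41]
  [-1, 13, 21, 7, 39, -41, -3] -> [-3, -41, 39, 7, 21, 13, -1] -> [-3, -41, 39, 7, 21, 13, -1] -> [3, 41, -39, -7, -21, -13, 1]
  [20, -11, 44, -42, -20, 25, 3, -50, 28, -14] -> [-14, 28, -50, 3, 25, -20, -42, 44, -11, 20] -> [3, 25, -11] -> [-3, -25, 11]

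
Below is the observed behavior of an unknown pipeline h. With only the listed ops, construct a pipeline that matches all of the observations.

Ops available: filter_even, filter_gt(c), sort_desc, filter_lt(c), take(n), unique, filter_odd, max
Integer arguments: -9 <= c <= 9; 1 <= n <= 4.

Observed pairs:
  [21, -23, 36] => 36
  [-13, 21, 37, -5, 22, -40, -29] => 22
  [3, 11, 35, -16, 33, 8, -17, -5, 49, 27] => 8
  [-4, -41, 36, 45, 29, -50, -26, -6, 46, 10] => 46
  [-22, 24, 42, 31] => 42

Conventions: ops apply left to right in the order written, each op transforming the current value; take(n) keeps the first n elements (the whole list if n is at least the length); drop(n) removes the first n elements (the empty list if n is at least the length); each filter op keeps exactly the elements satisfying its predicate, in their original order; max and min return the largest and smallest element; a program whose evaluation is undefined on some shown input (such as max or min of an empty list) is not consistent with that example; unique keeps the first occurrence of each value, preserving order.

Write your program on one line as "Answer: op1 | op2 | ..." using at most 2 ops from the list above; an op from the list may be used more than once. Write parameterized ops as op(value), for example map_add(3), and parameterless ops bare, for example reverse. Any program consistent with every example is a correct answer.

filter_even | max

Check, running the answer program on each example:
  [21, -23, 36] -> [36] -> 36
  [-13, 21, 37, -5, 22, -40, -29] -> [22, -40] -> 22
  [3, 11, 35, -16, 33, 8, -17, -5, 49, 27] -> [-16, 8] -> 8
  [-4, -41, 36, 45, 29, -50, -26, -6, 46, 10] -> [-4, 36, -50, -26, -6, 46, 10] -> 46
  [-22, 24, 42, 31] -> [-22, 24, 42] -> 42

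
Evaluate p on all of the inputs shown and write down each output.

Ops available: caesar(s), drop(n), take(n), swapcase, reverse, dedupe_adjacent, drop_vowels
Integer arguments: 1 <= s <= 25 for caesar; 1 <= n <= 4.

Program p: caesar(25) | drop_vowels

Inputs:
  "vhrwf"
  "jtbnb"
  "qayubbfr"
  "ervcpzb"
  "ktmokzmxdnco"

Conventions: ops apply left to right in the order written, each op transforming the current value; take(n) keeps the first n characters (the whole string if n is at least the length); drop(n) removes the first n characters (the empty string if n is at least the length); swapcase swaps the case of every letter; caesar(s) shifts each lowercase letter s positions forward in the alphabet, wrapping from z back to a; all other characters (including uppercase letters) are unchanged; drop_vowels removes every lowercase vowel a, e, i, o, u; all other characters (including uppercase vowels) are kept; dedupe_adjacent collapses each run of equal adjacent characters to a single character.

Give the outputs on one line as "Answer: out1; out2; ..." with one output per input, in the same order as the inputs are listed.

"gqv"; "sm"; "pzxtq"; "dqby"; "jslnjylwcmbn"

Execution, op by op:
  "vhrwf" -> "ugqve" -> "gqv"
  "jtbnb" -> "isama" -> "sm"
  "qayubbfr" -> "pzxtaaeq" -> "pzxtq"
  "ervcpzb" -> "dquboya" -> "dqby"
  "ktmokzmxdnco" -> "jslnjylwcmbn" -> "jslnjylwcmbn"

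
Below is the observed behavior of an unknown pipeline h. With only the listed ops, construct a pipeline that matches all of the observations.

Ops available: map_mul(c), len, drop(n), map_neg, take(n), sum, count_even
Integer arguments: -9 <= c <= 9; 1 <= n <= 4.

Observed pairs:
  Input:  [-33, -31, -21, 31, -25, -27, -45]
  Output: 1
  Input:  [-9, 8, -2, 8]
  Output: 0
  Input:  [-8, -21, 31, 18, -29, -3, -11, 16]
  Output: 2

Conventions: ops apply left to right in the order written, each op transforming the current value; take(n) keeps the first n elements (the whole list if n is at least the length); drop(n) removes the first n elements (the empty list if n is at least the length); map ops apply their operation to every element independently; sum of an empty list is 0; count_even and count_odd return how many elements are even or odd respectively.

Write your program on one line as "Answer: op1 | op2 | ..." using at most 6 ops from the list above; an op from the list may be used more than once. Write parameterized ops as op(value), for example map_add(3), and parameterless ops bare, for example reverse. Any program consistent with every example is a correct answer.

drop(1) | drop(1) | map_mul(-8) | map_mul(7) | drop(4) | count_even

Check, running the answer program on each example:
  [-33, -31, -21, 31, -25, -27, -45] -> [-31, -21, 31, -25, -27, -45] -> [-21, 31, -25, -27, -45] -> [168, -248, 200, 216, 360] -> [1176, -1736, 1400, 1512, 2520] -> [2520] -> 1
  [-9, 8, -2, 8] -> [8, -2, 8] -> [-2, 8] -> [16, -64] -> [112, -448] -> [] -> 0
  [-8, -21, 31, 18, -29, -3, -11, 16] -> [-21, 31, 18, -29, -3, -11, 16] -> [31, 18, -29, -3, -11, 16] -> [-248, -144, 232, 24, 88, -128] -> [-1736, -1008, 1624, 168, 616, -896] -> [616, -896] -> 2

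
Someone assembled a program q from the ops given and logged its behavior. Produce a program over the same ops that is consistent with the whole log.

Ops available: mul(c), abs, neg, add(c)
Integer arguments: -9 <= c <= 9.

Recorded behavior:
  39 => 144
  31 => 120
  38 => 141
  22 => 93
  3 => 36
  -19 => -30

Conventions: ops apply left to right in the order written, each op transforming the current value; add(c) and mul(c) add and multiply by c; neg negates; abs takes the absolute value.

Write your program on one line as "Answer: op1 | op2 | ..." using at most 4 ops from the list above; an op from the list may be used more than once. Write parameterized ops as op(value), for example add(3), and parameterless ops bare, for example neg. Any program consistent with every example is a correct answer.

add(9) | neg | mul(-3)

Check, running the answer program on each example:
  39 -> 48 -> -48 -> 144
  31 -> 40 -> -40 -> 120
  38 -> 47 -> -47 -> 141
  22 -> 31 -> -31 -> 93
  3 -> 12 -> -12 -> 36
  -19 -> -10 -> 10 -> -30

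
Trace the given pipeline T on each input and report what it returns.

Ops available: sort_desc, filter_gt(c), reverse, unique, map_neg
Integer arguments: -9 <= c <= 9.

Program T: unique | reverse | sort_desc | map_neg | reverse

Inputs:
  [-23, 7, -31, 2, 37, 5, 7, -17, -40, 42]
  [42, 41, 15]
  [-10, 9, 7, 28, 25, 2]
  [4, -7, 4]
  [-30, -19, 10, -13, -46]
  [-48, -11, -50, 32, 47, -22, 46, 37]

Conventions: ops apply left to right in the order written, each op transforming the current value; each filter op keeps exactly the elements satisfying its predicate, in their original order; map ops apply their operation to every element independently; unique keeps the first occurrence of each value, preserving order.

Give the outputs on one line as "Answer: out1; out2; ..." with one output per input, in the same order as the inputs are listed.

Execution, op by op:
  [-23, 7, -31, 2, 37, 5, 7, -17, -40, 42] -> [-23, 7, -31, 2, 37, 5, -17, -40, 42] -> [42, -40, -17, 5, 37, 2, -31, 7, -23] -> [42, 37, 7, 5, 2, -17, -23, -31, -40] -> [-42, -37, -7, -5, -2, 17, 23, 31, 40] -> [40, 31, 23, 17, -2, -5, -7, -37, -42]
  [42, 41, 15] -> [42, 41, 15] -> [15, 41, 42] -> [42, 41, 15] -> [-42, -41, -15] -> [-15, -41, -42]
  [-10, 9, 7, 28, 25, 2] -> [-10, 9, 7, 28, 25, 2] -> [2, 25, 28, 7, 9, -10] -> [28, 25, 9, 7, 2, -10] -> [-28, -25, -9, -7, -2, 10] -> [10, -2, -7, -9, -25, -28]
  [4, -7, 4] -> [4, -7] -> [-7, 4] -> [4, -7] -> [-4, 7] -> [7, -4]
  [-30, -19, 10, -13, -46] -> [-30, -19, 10, -13, -46] -> [-46, -13, 10, -19, -30] -> [10, -13, -19, -30, -46] -> [-10, 13, 19, 30, 46] -> [46, 30, 19, 13, -10]
  [-48, -11, -50, 32, 47, -22, 46, 37] -> [-48, -11, -50, 32, 47, -22, 46, 37] -> [37, 46, -22, 47, 32, -50, -11, -48] -> [47, 46, 37, 32, -11, -22, -48, -50] -> [-47, -46, -37, -32, 11, 22, 48, 50] -> [50, 48, 22, 11, -32, -37, -46, -47]

[40, 31, 23, 17, -2, -5, -7, -37, -42]; [-15, -41, -42]; [10, -2, -7, -9, -25, -28]; [7, -4]; [46, 30, 19, 13, -10]; [50, 48, 22, 11, -32, -37, -46, -47]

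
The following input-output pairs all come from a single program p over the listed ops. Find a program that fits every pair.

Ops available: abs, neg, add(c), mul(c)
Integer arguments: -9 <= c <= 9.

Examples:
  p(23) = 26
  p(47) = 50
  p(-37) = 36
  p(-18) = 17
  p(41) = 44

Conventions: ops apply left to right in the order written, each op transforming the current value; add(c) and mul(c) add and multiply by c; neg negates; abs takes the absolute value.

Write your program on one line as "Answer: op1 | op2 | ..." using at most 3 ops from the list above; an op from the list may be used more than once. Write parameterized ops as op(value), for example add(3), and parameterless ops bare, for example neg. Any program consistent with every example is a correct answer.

add(2) | abs | add(1)

Check, running the answer program on each example:
  23 -> 25 -> 25 -> 26
  47 -> 49 -> 49 -> 50
  -37 -> -35 -> 35 -> 36
  -18 -> -16 -> 16 -> 17
  41 -> 43 -> 43 -> 44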